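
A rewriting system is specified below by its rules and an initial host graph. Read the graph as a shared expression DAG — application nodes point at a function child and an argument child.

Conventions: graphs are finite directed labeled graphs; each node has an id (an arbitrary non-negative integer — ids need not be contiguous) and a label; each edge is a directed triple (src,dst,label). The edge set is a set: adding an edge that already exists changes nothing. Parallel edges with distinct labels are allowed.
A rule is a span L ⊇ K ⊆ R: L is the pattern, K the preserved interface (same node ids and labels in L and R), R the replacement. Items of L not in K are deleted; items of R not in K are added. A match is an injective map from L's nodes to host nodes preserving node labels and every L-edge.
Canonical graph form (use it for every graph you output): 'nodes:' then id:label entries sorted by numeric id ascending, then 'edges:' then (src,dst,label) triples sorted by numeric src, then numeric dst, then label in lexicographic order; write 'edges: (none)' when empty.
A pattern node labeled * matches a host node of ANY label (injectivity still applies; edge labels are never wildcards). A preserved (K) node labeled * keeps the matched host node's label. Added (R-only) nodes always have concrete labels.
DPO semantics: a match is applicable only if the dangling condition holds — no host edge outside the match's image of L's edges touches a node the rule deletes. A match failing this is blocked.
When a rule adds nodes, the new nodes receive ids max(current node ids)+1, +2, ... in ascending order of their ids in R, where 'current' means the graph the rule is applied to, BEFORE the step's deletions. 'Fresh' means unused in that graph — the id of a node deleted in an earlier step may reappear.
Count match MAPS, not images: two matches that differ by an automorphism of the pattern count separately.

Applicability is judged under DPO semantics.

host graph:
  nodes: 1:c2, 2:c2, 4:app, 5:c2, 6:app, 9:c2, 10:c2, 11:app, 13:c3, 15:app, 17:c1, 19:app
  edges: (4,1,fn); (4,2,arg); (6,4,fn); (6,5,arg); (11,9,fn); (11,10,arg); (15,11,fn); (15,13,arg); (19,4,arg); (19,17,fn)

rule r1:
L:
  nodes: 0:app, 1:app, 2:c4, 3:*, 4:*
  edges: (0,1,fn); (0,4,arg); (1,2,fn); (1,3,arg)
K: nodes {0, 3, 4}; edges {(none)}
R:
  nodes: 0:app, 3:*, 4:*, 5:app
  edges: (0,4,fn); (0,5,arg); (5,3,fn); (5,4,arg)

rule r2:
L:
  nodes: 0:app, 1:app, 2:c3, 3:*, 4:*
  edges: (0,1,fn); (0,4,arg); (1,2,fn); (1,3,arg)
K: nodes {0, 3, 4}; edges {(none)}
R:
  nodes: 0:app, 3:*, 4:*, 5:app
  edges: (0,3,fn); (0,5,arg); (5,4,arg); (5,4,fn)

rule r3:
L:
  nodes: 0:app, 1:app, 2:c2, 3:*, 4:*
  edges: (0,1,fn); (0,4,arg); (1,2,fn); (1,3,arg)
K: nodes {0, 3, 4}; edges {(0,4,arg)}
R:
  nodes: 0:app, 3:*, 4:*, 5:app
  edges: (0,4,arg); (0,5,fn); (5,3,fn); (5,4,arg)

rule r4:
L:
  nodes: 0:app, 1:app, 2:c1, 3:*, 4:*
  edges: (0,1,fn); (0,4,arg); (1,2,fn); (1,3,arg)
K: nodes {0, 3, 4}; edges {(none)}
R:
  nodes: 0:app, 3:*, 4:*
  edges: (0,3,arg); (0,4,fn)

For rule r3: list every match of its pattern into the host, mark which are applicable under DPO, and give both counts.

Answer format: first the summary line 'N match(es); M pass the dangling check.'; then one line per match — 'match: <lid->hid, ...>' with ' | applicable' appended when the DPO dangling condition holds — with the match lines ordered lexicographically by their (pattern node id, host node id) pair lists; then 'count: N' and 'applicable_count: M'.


2 match(es); 1 pass the dangling check.
match: 0->6, 1->4, 2->1, 3->2, 4->5
match: 0->15, 1->11, 2->9, 3->10, 4->13 | applicable
count: 2
applicable_count: 1


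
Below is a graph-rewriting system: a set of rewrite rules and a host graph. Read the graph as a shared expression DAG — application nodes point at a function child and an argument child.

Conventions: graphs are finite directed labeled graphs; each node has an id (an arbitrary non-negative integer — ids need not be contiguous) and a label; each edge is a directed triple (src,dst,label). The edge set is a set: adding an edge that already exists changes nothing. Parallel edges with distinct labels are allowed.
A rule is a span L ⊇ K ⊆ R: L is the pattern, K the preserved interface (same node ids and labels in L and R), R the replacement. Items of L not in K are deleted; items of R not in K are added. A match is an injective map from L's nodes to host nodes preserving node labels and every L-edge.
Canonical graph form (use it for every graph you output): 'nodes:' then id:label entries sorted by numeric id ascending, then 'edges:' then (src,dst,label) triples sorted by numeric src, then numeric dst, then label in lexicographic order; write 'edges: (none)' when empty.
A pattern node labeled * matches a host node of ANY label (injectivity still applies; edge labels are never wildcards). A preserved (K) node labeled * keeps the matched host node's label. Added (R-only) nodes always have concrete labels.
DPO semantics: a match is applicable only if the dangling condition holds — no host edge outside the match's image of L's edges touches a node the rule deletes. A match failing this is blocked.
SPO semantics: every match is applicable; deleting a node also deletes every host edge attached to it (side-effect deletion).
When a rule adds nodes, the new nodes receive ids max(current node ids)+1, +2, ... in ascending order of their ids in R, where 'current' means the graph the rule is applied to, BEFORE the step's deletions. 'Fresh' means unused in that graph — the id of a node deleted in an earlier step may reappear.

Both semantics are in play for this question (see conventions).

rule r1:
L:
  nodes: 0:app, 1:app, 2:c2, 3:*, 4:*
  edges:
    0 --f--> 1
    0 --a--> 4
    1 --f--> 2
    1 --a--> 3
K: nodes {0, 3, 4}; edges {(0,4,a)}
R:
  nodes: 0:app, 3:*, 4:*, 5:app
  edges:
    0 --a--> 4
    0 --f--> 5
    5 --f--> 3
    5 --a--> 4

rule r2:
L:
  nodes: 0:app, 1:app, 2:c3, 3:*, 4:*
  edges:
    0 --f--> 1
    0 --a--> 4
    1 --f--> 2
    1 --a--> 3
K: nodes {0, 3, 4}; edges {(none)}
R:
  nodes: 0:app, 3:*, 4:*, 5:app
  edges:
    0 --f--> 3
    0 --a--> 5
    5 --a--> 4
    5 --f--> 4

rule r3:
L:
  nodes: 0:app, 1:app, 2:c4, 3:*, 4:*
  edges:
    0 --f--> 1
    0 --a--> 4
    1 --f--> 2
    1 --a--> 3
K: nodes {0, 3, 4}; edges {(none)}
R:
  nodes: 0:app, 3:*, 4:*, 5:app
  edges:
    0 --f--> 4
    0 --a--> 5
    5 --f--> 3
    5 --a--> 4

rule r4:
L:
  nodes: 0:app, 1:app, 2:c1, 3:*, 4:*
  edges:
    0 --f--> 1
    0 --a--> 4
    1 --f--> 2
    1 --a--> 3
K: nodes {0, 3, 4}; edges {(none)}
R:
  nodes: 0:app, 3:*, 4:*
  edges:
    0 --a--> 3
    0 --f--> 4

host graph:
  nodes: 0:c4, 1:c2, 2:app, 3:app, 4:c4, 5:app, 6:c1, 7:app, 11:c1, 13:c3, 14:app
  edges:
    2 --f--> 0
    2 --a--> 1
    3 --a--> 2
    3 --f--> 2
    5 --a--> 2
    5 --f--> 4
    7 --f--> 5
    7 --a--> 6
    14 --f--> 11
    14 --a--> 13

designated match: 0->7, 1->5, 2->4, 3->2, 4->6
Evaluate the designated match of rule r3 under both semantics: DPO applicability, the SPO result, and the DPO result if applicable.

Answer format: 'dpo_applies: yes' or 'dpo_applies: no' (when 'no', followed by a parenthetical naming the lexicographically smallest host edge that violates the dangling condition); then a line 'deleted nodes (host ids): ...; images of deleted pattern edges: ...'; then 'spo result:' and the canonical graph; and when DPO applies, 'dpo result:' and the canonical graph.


dpo_applies: yes
deleted nodes (host ids): 4, 5; images of deleted pattern edges: (5,2,a); (5,4,f); (7,5,f); (7,6,a)
spo result:
nodes: 0:c4, 1:c2, 2:app, 3:app, 6:c1, 7:app, 11:c1, 13:c3, 14:app, 15:app
edges: (2,0,f); (2,1,a); (3,2,a); (3,2,f); (7,6,f); (7,15,a); (14,11,f); (14,13,a); (15,2,f); (15,6,a)
dpo result:
nodes: 0:c4, 1:c2, 2:app, 3:app, 6:c1, 7:app, 11:c1, 13:c3, 14:app, 15:app
edges: (2,0,f); (2,1,a); (3,2,a); (3,2,f); (7,6,f); (7,15,a); (14,11,f); (14,13,a); (15,2,f); (15,6,a)


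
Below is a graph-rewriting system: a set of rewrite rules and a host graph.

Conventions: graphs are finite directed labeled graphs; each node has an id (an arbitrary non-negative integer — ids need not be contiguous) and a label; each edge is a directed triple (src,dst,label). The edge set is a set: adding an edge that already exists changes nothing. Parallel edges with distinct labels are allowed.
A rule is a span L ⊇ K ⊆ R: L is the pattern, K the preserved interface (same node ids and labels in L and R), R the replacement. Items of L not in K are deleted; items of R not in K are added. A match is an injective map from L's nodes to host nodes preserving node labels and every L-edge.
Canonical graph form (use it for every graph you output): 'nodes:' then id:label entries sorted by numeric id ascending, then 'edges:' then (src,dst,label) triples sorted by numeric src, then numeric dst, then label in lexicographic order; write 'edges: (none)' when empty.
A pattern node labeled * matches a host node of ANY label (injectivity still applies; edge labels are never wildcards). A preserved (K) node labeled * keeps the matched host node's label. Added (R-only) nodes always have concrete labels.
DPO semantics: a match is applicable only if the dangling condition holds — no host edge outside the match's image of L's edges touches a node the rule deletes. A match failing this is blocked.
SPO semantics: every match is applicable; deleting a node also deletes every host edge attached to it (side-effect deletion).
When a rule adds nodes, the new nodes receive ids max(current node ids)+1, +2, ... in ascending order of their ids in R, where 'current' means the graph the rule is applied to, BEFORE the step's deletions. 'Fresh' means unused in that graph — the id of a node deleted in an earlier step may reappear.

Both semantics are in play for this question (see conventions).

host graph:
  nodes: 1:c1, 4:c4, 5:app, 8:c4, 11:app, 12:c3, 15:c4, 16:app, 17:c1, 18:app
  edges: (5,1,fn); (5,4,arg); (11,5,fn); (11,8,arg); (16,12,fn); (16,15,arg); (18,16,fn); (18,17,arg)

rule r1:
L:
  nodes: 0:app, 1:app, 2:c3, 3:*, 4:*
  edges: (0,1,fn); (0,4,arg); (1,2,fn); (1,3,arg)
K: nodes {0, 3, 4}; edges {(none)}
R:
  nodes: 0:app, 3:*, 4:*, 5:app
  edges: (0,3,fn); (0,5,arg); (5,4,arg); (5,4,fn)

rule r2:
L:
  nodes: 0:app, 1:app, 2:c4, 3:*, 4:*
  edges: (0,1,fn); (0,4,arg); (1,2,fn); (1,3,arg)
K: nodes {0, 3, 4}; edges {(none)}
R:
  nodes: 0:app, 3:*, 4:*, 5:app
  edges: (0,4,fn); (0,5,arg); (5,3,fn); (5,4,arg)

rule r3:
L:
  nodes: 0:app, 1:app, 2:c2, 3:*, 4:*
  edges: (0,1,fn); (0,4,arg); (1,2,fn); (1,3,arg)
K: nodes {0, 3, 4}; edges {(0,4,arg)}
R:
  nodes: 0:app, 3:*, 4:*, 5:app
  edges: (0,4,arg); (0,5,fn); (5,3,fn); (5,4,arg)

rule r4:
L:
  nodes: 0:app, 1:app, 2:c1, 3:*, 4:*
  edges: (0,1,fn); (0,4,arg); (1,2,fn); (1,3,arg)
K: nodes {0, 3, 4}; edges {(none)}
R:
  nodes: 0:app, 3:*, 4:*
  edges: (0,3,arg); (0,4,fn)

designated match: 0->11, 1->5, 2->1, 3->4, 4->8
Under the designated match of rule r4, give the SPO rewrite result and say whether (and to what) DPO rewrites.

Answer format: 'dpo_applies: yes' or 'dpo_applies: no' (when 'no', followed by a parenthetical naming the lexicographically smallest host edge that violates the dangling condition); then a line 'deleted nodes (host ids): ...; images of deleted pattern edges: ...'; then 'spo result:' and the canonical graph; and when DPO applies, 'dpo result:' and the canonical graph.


dpo_applies: yes
deleted nodes (host ids): 1, 5; images of deleted pattern edges: (5,1,fn); (5,4,arg); (11,5,fn); (11,8,arg)
spo result:
nodes: 4:c4, 8:c4, 11:app, 12:c3, 15:c4, 16:app, 17:c1, 18:app
edges: (11,4,arg); (11,8,fn); (16,12,fn); (16,15,arg); (18,16,fn); (18,17,arg)
dpo result:
nodes: 4:c4, 8:c4, 11:app, 12:c3, 15:c4, 16:app, 17:c1, 18:app
edges: (11,4,arg); (11,8,fn); (16,12,fn); (16,15,arg); (18,16,fn); (18,17,arg)


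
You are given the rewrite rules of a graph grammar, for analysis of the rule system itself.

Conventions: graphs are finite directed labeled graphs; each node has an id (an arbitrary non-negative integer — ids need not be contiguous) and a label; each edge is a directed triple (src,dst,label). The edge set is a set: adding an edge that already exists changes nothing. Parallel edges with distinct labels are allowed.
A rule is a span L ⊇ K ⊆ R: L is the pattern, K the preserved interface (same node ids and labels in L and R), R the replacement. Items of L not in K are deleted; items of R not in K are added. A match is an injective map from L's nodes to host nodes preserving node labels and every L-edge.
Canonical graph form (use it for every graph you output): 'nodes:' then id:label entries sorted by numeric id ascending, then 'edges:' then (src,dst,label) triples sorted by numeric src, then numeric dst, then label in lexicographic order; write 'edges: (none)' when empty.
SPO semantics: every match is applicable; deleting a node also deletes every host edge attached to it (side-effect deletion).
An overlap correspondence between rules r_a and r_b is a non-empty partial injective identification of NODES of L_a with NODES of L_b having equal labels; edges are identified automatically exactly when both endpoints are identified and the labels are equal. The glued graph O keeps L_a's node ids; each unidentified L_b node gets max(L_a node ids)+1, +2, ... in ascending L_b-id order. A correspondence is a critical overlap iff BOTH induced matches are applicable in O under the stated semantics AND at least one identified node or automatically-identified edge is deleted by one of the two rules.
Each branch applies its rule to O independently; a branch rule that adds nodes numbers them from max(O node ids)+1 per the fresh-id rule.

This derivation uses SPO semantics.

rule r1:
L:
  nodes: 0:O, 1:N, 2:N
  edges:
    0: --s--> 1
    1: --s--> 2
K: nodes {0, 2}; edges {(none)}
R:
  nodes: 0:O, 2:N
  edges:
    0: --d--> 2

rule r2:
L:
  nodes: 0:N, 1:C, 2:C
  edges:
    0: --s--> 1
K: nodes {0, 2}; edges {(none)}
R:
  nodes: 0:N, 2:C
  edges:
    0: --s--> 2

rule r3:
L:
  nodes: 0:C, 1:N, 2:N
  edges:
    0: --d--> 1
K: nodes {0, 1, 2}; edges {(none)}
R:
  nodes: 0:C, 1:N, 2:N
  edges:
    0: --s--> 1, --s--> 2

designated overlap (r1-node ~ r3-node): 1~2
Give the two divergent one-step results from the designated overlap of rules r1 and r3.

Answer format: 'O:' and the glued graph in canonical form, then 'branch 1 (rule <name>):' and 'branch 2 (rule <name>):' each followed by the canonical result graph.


O:
nodes: 0:O, 1:N, 2:N, 3:C, 4:N
edges: (0,1,s); (1,2,s); (3,4,d)
branch 1 (rule r1):
nodes: 0:O, 2:N, 3:C, 4:N
edges: (0,2,d); (3,4,d)
branch 2 (rule r3):
nodes: 0:O, 1:N, 2:N, 3:C, 4:N
edges: (0,1,s); (1,2,s); (3,1,s); (3,4,s)


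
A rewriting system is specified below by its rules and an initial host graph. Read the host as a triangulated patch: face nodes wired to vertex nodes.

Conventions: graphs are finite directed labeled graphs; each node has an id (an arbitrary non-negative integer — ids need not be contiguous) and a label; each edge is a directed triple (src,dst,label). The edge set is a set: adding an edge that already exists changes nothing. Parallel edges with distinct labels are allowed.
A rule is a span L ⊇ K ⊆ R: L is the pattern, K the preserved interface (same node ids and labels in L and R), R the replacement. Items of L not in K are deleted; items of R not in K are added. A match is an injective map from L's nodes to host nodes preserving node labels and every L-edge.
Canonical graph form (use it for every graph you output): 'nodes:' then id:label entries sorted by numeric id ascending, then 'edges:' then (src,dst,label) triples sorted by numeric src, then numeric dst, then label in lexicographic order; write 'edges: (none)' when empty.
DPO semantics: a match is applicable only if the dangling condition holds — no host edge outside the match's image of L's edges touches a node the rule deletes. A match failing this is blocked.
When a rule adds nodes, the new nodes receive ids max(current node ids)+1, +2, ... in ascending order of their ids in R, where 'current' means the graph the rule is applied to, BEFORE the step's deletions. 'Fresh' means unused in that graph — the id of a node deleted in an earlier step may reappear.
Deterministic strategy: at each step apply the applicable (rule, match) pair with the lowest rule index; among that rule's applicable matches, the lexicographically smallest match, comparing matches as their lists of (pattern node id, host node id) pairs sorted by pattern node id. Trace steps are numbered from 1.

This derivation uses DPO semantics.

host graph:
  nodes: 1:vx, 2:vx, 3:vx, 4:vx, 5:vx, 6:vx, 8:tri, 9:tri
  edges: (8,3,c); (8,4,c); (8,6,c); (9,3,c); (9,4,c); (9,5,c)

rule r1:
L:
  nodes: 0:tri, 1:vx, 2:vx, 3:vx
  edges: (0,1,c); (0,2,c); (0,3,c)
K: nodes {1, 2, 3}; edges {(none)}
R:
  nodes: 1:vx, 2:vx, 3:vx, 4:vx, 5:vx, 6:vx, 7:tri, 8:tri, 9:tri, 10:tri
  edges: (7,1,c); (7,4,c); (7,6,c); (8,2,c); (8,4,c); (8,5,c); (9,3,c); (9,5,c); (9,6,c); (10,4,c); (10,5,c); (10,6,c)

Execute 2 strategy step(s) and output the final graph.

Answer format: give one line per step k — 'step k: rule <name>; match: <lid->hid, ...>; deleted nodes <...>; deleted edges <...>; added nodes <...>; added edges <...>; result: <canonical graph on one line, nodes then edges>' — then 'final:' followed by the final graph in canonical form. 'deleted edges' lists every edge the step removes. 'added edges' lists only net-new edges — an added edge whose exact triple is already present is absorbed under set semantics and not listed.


step 1: rule r1; match: 0->8, 1->3, 2->4, 3->6; deleted nodes 8; deleted edges (8,3,c); (8,4,c); (8,6,c); added nodes 10, 11, 12, 13, 14, 15, 16; added edges (13,3,c); (13,10,c); (13,12,c); (14,4,c); (14,10,c); (14,11,c); (15,6,c); (15,11,c); (15,12,c); (16,10,c); (16,11,c); (16,12,c); result: nodes: 1:vx, 2:vx, 3:vx, 4:vx, 5:vx, 6:vx, 9:tri, 10:vx, 11:vx, 12:vx, 13:tri, 14:tri, 15:tri, 16:tri edges: (9,3,c); (9,4,c); (9,5,c); (13,3,c); (13,10,c); (13,12,c); (14,4,c); (14,10,c); (14,11,c); (15,6,c); (15,11,c); (15,12,c); (16,10,c); (16,11,c); (16,12,c)
step 2: rule r1; match: 0->9, 1->3, 2->4, 3->5; deleted nodes 9; deleted edges (9,3,c); (9,4,c); (9,5,c); added nodes 17, 18, 19, 20, 21, 22, 23; added edges (20,3,c); (20,17,c); (20,19,c); (21,4,c); (21,17,c); (21,18,c); (22,5,c); (22,18,c); (22,19,c); (23,17,c); (23,18,c); (23,19,c); result: nodes: 1:vx, 2:vx, 3:vx, 4:vx, 5:vx, 6:vx, 10:vx, 11:vx, 12:vx, 13:tri, 14:tri, 15:tri, 16:tri, 17:vx, 18:vx, 19:vx, 20:tri, 21:tri, 22:tri, 23:tri edges: (13,3,c); (13,10,c); (13,12,c); (14,4,c); (14,10,c); (14,11,c); (15,6,c); (15,11,c); (15,12,c); (16,10,c); (16,11,c); (16,12,c); (20,3,c); (20,17,c); (20,19,c); (21,4,c); (21,17,c); (21,18,c); (22,5,c); (22,18,c); (22,19,c); (23,17,c); (23,18,c); (23,19,c)
final:
nodes: 1:vx, 2:vx, 3:vx, 4:vx, 5:vx, 6:vx, 10:vx, 11:vx, 12:vx, 13:tri, 14:tri, 15:tri, 16:tri, 17:vx, 18:vx, 19:vx, 20:tri, 21:tri, 22:tri, 23:tri
edges: (13,3,c); (13,10,c); (13,12,c); (14,4,c); (14,10,c); (14,11,c); (15,6,c); (15,11,c); (15,12,c); (16,10,c); (16,11,c); (16,12,c); (20,3,c); (20,17,c); (20,19,c); (21,4,c); (21,17,c); (21,18,c); (22,5,c); (22,18,c); (22,19,c); (23,17,c); (23,18,c); (23,19,c)


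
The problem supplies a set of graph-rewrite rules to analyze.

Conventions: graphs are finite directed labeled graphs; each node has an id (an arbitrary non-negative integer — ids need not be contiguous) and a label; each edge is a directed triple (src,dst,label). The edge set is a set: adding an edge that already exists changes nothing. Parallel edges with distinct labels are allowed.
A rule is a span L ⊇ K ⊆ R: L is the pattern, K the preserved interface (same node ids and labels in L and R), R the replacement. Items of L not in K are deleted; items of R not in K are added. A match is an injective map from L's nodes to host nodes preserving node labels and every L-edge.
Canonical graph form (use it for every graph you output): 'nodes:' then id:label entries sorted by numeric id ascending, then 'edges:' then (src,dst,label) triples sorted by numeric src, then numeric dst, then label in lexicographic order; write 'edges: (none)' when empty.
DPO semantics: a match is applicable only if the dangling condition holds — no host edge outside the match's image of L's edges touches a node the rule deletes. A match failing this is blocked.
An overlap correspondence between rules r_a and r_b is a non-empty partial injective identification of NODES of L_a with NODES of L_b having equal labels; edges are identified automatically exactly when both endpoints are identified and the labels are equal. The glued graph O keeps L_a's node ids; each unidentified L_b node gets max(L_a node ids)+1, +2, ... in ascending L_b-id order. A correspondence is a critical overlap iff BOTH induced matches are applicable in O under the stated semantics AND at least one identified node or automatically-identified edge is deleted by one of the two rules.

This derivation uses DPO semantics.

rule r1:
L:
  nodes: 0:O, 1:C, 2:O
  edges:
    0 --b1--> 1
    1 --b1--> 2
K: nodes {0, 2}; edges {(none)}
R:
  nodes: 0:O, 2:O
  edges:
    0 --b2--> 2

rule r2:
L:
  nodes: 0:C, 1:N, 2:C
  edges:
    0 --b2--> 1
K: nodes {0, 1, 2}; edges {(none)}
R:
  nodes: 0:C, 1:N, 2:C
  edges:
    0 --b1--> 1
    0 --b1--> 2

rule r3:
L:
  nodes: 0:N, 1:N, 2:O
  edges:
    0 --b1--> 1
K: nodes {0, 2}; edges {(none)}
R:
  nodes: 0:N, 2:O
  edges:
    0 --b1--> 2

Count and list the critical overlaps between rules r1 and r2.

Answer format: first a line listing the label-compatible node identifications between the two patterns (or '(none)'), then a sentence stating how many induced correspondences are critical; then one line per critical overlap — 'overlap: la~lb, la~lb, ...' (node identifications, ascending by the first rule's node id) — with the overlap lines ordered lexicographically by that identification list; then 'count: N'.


label-compatible node identifications between L(r1) and L(r2): 1~0, 1~2
1 of the induced correspondences is a critical overlap of r1 and r2.
overlap: 1~2
count: 1


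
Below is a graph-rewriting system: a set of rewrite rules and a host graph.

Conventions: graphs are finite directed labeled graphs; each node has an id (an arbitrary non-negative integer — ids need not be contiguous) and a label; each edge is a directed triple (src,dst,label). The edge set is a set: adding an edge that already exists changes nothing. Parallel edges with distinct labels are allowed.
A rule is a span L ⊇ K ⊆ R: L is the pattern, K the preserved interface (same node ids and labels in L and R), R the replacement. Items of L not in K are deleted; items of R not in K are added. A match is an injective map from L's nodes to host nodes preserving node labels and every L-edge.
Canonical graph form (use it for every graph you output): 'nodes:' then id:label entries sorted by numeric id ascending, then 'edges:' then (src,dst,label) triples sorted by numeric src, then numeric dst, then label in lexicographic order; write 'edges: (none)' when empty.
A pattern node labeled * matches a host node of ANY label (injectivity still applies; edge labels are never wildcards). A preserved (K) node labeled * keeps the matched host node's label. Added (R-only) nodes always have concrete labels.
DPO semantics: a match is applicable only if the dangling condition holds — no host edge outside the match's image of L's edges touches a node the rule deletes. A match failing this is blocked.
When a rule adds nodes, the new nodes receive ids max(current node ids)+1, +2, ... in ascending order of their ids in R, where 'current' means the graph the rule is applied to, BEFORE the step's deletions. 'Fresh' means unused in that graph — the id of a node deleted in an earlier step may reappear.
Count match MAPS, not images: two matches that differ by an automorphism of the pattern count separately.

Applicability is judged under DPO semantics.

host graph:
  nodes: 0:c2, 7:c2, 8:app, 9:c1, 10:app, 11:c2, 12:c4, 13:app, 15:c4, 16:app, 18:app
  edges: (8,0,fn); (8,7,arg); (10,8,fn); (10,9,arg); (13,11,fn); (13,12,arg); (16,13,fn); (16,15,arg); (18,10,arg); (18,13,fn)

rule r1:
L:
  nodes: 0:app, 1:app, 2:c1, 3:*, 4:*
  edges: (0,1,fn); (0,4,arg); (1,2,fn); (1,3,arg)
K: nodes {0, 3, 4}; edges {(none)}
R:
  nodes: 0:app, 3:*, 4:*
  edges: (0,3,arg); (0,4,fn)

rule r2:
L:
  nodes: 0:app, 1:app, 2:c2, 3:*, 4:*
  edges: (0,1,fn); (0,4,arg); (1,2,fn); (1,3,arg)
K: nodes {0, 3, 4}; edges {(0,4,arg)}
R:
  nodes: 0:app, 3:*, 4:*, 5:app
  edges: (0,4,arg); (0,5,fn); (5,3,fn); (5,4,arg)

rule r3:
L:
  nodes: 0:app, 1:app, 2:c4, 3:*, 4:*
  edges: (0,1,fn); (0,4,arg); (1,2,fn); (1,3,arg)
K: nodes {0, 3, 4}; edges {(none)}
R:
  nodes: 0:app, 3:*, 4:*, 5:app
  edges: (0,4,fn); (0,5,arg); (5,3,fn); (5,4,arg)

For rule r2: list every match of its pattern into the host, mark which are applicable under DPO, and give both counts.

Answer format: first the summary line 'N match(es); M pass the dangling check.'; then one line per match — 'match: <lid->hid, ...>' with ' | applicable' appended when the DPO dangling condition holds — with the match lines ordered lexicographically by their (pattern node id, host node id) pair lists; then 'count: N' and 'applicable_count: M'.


3 match(es); 1 pass the dangling check.
match: 0->10, 1->8, 2->0, 3->7, 4->9 | applicable
match: 0->16, 1->13, 2->11, 3->12, 4->15
match: 0->18, 1->13, 2->11, 3->12, 4->10
count: 3
applicable_count: 1


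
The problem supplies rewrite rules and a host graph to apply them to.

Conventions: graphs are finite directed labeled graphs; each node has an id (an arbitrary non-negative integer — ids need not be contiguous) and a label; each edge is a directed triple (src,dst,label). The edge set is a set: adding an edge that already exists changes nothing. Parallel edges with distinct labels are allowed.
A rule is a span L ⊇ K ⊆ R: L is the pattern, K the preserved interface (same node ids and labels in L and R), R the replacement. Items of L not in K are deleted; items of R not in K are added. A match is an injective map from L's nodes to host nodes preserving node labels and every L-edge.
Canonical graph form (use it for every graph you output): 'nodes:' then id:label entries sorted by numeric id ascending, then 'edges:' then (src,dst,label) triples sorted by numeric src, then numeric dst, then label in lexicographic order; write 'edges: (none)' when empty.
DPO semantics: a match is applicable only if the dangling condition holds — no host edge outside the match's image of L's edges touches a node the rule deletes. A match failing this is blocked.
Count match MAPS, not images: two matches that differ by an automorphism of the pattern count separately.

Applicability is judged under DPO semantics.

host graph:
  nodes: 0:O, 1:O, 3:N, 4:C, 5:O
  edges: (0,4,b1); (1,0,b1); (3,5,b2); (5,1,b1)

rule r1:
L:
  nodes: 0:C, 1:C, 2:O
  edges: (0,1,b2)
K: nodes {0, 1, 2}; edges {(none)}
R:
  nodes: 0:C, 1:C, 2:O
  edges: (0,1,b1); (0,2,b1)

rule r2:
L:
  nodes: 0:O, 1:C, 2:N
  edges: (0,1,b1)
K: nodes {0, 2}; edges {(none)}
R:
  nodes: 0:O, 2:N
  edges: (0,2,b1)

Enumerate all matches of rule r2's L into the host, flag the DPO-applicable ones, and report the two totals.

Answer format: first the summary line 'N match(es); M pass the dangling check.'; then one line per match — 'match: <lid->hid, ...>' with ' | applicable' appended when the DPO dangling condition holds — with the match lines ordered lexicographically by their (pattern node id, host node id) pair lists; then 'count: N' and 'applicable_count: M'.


1 match(es); 1 pass the dangling check.
match: 0->0, 1->4, 2->3 | applicable
count: 1
applicable_count: 1


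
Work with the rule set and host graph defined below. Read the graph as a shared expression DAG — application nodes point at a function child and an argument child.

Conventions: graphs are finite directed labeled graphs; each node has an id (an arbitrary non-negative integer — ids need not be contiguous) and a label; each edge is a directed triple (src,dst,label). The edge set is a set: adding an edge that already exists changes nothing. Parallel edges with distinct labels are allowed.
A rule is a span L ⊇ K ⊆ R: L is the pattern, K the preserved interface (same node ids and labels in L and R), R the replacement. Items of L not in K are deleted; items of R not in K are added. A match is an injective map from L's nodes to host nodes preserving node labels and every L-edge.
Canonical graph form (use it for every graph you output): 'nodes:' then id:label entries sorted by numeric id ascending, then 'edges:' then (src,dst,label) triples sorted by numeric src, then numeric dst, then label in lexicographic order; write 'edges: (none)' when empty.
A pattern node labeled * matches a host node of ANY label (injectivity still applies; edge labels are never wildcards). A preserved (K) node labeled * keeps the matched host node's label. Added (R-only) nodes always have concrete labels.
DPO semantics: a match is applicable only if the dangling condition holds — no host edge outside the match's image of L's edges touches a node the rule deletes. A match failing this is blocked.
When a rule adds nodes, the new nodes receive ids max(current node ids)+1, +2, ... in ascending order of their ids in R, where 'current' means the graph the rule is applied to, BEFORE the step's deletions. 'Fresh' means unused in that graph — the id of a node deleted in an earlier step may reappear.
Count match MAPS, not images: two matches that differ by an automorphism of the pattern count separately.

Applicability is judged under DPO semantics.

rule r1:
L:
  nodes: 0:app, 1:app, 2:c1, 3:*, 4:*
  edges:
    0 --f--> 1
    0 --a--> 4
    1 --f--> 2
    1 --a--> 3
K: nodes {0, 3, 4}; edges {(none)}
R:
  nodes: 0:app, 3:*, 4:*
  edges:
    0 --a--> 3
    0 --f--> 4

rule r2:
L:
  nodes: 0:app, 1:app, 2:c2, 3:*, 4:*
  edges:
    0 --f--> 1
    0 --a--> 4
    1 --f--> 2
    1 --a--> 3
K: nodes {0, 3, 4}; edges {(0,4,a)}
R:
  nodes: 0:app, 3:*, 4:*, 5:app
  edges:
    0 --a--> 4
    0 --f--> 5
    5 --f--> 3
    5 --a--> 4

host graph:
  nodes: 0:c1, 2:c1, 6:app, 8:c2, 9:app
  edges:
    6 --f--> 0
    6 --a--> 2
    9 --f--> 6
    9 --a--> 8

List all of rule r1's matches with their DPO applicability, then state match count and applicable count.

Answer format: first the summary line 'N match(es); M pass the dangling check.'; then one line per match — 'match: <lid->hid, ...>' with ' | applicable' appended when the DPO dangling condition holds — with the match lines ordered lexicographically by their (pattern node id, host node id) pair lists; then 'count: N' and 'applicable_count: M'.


1 match(es); 1 pass the dangling check.
match: 0->9, 1->6, 2->0, 3->2, 4->8 | applicable
count: 1
applicable_count: 1


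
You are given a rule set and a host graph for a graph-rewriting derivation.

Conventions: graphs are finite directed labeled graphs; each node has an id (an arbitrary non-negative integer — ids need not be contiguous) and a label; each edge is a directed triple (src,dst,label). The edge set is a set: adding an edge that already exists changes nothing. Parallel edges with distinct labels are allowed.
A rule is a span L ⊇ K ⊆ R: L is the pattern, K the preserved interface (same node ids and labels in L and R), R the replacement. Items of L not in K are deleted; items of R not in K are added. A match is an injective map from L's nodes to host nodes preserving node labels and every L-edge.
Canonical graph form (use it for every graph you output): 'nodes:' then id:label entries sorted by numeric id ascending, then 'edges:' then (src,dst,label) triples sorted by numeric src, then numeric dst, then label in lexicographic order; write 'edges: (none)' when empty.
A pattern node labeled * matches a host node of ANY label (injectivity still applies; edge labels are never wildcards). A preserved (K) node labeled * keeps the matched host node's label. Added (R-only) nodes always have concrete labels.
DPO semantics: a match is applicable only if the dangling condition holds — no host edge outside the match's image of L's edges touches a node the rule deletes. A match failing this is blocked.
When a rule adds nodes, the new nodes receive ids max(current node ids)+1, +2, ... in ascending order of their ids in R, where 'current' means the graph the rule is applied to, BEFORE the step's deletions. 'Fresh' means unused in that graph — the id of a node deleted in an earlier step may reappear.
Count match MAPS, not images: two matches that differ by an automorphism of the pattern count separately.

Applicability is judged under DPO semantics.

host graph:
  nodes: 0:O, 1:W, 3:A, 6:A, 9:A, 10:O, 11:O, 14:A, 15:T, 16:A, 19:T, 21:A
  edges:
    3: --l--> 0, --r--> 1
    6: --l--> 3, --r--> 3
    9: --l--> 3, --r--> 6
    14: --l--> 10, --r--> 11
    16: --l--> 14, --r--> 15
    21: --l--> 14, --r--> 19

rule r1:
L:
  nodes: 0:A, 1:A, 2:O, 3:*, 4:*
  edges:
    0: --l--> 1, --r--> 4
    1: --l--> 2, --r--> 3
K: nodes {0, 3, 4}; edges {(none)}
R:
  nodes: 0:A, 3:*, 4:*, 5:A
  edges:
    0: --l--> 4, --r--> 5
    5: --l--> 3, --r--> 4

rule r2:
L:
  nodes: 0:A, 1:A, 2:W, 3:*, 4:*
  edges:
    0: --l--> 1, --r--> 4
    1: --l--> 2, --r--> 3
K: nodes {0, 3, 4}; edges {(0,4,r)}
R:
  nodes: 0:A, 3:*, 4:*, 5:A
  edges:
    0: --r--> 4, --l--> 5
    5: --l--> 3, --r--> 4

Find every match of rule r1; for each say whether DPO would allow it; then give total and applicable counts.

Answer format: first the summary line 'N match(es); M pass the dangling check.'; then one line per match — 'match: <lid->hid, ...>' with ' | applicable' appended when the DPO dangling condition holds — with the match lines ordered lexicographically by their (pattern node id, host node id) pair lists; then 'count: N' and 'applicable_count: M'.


3 match(es); 0 pass the dangling check.
match: 0->9, 1->3, 2->0, 3->1, 4->6
match: 0->16, 1->14, 2->10, 3->11, 4->15
match: 0->21, 1->14, 2->10, 3->11, 4->19
count: 3
applicable_count: 0


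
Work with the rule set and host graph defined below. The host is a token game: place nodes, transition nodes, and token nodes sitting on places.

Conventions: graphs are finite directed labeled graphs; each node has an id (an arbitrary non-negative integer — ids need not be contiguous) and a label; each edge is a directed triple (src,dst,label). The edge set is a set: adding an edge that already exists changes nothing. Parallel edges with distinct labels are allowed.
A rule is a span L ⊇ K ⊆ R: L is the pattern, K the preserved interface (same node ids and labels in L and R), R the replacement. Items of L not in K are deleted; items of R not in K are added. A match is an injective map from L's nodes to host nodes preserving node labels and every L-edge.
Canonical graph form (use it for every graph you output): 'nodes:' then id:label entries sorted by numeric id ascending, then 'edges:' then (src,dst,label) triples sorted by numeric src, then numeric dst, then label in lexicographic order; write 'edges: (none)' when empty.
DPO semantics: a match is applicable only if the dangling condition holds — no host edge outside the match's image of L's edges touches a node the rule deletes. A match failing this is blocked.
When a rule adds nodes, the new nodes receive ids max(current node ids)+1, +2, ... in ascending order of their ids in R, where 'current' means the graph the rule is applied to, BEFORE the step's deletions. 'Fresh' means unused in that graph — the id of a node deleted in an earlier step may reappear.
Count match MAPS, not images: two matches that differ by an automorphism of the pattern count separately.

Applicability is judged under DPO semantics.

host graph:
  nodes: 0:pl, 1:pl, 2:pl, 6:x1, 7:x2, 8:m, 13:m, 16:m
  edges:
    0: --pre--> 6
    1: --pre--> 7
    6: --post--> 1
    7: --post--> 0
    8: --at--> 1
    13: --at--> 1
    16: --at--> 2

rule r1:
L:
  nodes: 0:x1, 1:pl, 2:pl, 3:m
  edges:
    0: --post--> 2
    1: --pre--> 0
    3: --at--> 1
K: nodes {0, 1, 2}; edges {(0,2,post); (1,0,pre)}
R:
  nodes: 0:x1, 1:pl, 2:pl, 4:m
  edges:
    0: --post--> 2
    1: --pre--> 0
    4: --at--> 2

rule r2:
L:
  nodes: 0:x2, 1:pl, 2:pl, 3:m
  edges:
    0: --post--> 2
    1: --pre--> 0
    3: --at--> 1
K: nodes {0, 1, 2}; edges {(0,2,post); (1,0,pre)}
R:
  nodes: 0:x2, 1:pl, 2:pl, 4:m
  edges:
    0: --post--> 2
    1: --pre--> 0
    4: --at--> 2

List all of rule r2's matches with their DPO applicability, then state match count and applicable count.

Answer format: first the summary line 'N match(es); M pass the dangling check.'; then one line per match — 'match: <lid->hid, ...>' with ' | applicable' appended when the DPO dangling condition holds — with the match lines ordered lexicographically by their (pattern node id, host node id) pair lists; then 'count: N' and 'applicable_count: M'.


2 match(es); 2 pass the dangling check.
match: 0->7, 1->1, 2->0, 3->8 | applicable
match: 0->7, 1->1, 2->0, 3->13 | applicable
count: 2
applicable_count: 2


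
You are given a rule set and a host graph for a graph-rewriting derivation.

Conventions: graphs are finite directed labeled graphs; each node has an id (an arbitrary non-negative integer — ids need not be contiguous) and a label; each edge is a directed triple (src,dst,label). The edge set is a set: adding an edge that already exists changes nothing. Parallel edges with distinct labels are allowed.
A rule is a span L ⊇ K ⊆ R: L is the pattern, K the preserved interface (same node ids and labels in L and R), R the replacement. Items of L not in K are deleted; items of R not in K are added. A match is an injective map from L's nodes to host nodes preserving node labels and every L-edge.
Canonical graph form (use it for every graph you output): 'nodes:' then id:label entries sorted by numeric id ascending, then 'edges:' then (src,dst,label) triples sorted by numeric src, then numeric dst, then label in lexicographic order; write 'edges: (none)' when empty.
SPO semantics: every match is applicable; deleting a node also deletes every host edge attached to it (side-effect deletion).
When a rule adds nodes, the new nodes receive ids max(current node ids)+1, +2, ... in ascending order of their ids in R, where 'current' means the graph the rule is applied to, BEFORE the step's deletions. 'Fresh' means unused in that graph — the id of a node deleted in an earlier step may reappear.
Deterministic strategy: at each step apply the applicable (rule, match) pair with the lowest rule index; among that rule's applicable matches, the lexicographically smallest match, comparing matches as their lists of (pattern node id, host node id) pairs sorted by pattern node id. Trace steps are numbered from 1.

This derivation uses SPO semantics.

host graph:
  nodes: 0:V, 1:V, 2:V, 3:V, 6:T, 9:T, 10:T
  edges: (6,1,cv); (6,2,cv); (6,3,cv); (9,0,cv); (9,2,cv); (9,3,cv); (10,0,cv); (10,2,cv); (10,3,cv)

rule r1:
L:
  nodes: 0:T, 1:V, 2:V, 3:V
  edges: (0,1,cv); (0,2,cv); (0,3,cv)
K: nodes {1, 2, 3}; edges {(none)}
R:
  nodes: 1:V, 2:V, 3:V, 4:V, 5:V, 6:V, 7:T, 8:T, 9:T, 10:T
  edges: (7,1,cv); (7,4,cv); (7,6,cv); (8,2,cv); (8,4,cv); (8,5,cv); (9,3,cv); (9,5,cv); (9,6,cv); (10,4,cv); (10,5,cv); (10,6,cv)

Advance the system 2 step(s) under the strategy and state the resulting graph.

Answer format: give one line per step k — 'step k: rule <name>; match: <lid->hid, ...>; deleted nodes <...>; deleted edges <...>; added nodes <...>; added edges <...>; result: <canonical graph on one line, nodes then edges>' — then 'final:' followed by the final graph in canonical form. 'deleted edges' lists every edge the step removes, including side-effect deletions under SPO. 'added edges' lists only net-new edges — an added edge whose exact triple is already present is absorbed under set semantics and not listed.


step 1: rule r1; match: 0->6, 1->1, 2->2, 3->3; deleted nodes 6; deleted edges (6,1,cv); (6,2,cv); (6,3,cv); added nodes 11, 12, 13, 14, 15, 16, 17; added edges (14,1,cv); (14,11,cv); (14,13,cv); (15,2,cv); (15,11,cv); (15,12,cv); (16,3,cv); (16,12,cv); (16,13,cv); (17,11,cv); (17,12,cv); (17,13,cv); result: nodes: 0:V, 1:V, 2:V, 3:V, 9:T, 10:T, 11:V, 12:V, 13:V, 14:T, 15:T, 16:T, 17:T edges: (9,0,cv); (9,2,cv); (9,3,cv); (10,0,cv); (10,2,cv); (10,3,cv); (14,1,cv); (14,11,cv); (14,13,cv); (15,2,cv); (15,11,cv); (15,12,cv); (16,3,cv); (16,12,cv); (16,13,cv); (17,11,cv); (17,12,cv); (17,13,cv)
step 2: rule r1; match: 0->9, 1->0, 2->2, 3->3; deleted nodes 9; deleted edges (9,0,cv); (9,2,cv); (9,3,cv); added nodes 18, 19, 20, 21, 22, 23, 24; added edges (21,0,cv); (21,18,cv); (21,20,cv); (22,2,cv); (22,18,cv); (22,19,cv); (23,3,cv); (23,19,cv); (23,20,cv); (24,18,cv); (24,19,cv); (24,20,cv); result: nodes: 0:V, 1:V, 2:V, 3:V, 10:T, 11:V, 12:V, 13:V, 14:T, 15:T, 16:T, 17:T, 18:V, 19:V, 20:V, 21:T, 22:T, 23:T, 24:T edges: (10,0,cv); (10,2,cv); (10,3,cv); (14,1,cv); (14,11,cv); (14,13,cv); (15,2,cv); (15,11,cv); (15,12,cv); (16,3,cv); (16,12,cv); (16,13,cv); (17,11,cv); (17,12,cv); (17,13,cv); (21,0,cv); (21,18,cv); (21,20,cv); (22,2,cv); (22,18,cv); (22,19,cv); (23,3,cv); (23,19,cv); (23,20,cv); (24,18,cv); (24,19,cv); (24,20,cv)
final:
nodes: 0:V, 1:V, 2:V, 3:V, 10:T, 11:V, 12:V, 13:V, 14:T, 15:T, 16:T, 17:T, 18:V, 19:V, 20:V, 21:T, 22:T, 23:T, 24:T
edges: (10,0,cv); (10,2,cv); (10,3,cv); (14,1,cv); (14,11,cv); (14,13,cv); (15,2,cv); (15,11,cv); (15,12,cv); (16,3,cv); (16,12,cv); (16,13,cv); (17,11,cv); (17,12,cv); (17,13,cv); (21,0,cv); (21,18,cv); (21,20,cv); (22,2,cv); (22,18,cv); (22,19,cv); (23,3,cv); (23,19,cv); (23,20,cv); (24,18,cv); (24,19,cv); (24,20,cv)
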